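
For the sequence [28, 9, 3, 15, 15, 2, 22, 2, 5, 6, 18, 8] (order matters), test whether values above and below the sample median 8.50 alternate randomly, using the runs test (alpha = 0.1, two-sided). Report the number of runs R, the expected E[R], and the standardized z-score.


Step 1: Compute median = 8.50; label A = above, B = below.
Labels in order: AABAABABBBAB  (n_A = 6, n_B = 6)
Step 2: Count runs R = 8.
Step 3: Under H0 (random ordering), E[R] = 2*n_A*n_B/(n_A+n_B) + 1 = 2*6*6/12 + 1 = 7.0000.
        Var[R] = 2*n_A*n_B*(2*n_A*n_B - n_A - n_B) / ((n_A+n_B)^2 * (n_A+n_B-1)) = 4320/1584 = 2.7273.
        SD[R] = 1.6514.
Step 4: Continuity-corrected z = (R - 0.5 - E[R]) / SD[R] = (8 - 0.5 - 7.0000) / 1.6514 = 0.3028.
Step 5: Two-sided p-value via normal approximation = 2*(1 - Phi(|z|)) = 0.762069.
Step 6: alpha = 0.1. fail to reject H0.

R = 8, z = 0.3028, p = 0.762069, fail to reject H0.


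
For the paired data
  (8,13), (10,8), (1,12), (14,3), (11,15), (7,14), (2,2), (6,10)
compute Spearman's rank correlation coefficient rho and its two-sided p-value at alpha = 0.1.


Step 1: Rank x and y separately (midranks; no ties here).
rank(x): 8->5, 10->6, 1->1, 14->8, 11->7, 7->4, 2->2, 6->3
rank(y): 13->6, 8->3, 12->5, 3->2, 15->8, 14->7, 2->1, 10->4
Step 2: d_i = R_x(i) - R_y(i); compute d_i^2.
  (5-6)^2=1, (6-3)^2=9, (1-5)^2=16, (8-2)^2=36, (7-8)^2=1, (4-7)^2=9, (2-1)^2=1, (3-4)^2=1
sum(d^2) = 74.
Step 3: rho = 1 - 6*74 / (8*(8^2 - 1)) = 1 - 444/504 = 0.119048.
Step 4: Under H0, t = rho * sqrt((n-2)/(1-rho^2)) = 0.2937 ~ t(6).
Step 5: Two-sided p-value from the t-distribution with 6 df = 0.778886.
Step 6: alpha = 0.1. fail to reject H0.

rho = 0.1190, p = 0.778886, fail to reject H0 at alpha = 0.1.


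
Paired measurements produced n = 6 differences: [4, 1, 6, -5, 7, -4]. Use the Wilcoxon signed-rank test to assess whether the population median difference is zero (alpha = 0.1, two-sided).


Step 1: Drop any zero differences (none here) and take |d_i|.
|d| = [4, 1, 6, 5, 7, 4]
Step 2: Midrank |d_i| (ties get averaged ranks).
ranks: |4|->2.5, |1|->1, |6|->5, |5|->4, |7|->6, |4|->2.5
Step 3: Attach original signs; sum ranks with positive sign and with negative sign.
W+ = 2.5 + 1 + 5 + 6 = 14.5
W- = 4 + 2.5 = 6.5
(Check: W+ + W- = 21 should equal n(n+1)/2 = 21.)
Step 4: Test statistic W = min(W+, W-) = 6.5.
Step 5: Ties in |d|, so use the tie-corrected normal approximation.
        E[W] = n(n+1)/4 = 6*7/4 = 10.5.
        Tie groups: |d|=4 (t=2); sum(t^3 - t) = 6.
        Var[W] = n(n+1)(2n+1)/24 - sum(t^3-t)/48 = 546/24 - 6/48 = 22.625.
        z = (W - E[W]) / sqrt(Var[W]) = (6.5 - 10.5) / 4.7566 = -0.8409.
        Two-sided p = 2*Phi(z) = 0.400381.
Step 6: alpha = 0.1. fail to reject H0.

W+ = 14.5, W- = 6.5, W = min = 6.5, p = 0.400381, fail to reject H0.


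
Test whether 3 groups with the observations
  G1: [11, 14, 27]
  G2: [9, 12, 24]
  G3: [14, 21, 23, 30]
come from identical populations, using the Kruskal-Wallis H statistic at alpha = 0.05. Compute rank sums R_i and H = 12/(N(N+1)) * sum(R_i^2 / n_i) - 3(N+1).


Step 1: Combine all N = 10 observations and assign midranks.
sorted (value, group, rank): (9,G2,1), (11,G1,2), (12,G2,3), (14,G1,4.5), (14,G3,4.5), (21,G3,6), (23,G3,7), (24,G2,8), (27,G1,9), (30,G3,10)
Step 2: Sum ranks within each group.
R_1 = 15.5 (n_1 = 3)
R_2 = 12 (n_2 = 3)
R_3 = 27.5 (n_3 = 4)
Step 3: H = 12/(N(N+1)) * sum(R_i^2/n_i) - 3(N+1)
     = 12/(10*11) * (15.5^2/3 + 12^2/3 + 27.5^2/4) - 3*11
     = 0.109091 * 317.146 - 33
     = 1.597727.
Step 4: Ties present; correction factor C = 1 - 6/(10^3 - 10) = 0.993939. Corrected H = 1.597727 / 0.993939 = 1.607470.
Step 5: Under H0, H ~ chi^2(2); p-value = 0.447654.
Step 6: alpha = 0.05. fail to reject H0.

H = 1.6075, df = 2, p = 0.447654, fail to reject H0.


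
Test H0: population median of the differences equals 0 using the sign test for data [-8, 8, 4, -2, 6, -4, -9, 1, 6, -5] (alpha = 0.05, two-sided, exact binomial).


Step 1: Discard zero differences. Original n = 10; n_eff = number of nonzero differences = 10.
Nonzero differences (with sign): -8, +8, +4, -2, +6, -4, -9, +1, +6, -5
Step 2: Count signs: positive = 5, negative = 5.
Step 3: Under H0: P(positive) = 0.5, so the number of positives S ~ Bin(10, 0.5).
Step 4: Two-sided exact p-value = sum of Bin(10,0.5) probabilities at or below the observed probability = 1.000000.
Step 5: alpha = 0.05. fail to reject H0.

n_eff = 10, pos = 5, neg = 5, p = 1.000000, fail to reject H0.


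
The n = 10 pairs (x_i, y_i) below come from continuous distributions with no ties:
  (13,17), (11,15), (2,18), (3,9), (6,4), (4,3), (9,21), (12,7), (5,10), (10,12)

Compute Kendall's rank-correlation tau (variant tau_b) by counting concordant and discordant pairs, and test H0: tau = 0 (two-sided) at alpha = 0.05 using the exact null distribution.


Step 1: Enumerate the 45 unordered pairs (i,j) with i<j and classify each by sign(x_j-x_i) * sign(y_j-y_i).
  (1,2):dx=-2,dy=-2->C; (1,3):dx=-11,dy=+1->D; (1,4):dx=-10,dy=-8->C; (1,5):dx=-7,dy=-13->C
  (1,6):dx=-9,dy=-14->C; (1,7):dx=-4,dy=+4->D; (1,8):dx=-1,dy=-10->C; (1,9):dx=-8,dy=-7->C
  (1,10):dx=-3,dy=-5->C; (2,3):dx=-9,dy=+3->D; (2,4):dx=-8,dy=-6->C; (2,5):dx=-5,dy=-11->C
  (2,6):dx=-7,dy=-12->C; (2,7):dx=-2,dy=+6->D; (2,8):dx=+1,dy=-8->D; (2,9):dx=-6,dy=-5->C
  (2,10):dx=-1,dy=-3->C; (3,4):dx=+1,dy=-9->D; (3,5):dx=+4,dy=-14->D; (3,6):dx=+2,dy=-15->D
  (3,7):dx=+7,dy=+3->C; (3,8):dx=+10,dy=-11->D; (3,9):dx=+3,dy=-8->D; (3,10):dx=+8,dy=-6->D
  (4,5):dx=+3,dy=-5->D; (4,6):dx=+1,dy=-6->D; (4,7):dx=+6,dy=+12->C; (4,8):dx=+9,dy=-2->D
  (4,9):dx=+2,dy=+1->C; (4,10):dx=+7,dy=+3->C; (5,6):dx=-2,dy=-1->C; (5,7):dx=+3,dy=+17->C
  (5,8):dx=+6,dy=+3->C; (5,9):dx=-1,dy=+6->D; (5,10):dx=+4,dy=+8->C; (6,7):dx=+5,dy=+18->C
  (6,8):dx=+8,dy=+4->C; (6,9):dx=+1,dy=+7->C; (6,10):dx=+6,dy=+9->C; (7,8):dx=+3,dy=-14->D
  (7,9):dx=-4,dy=-11->C; (7,10):dx=+1,dy=-9->D; (8,9):dx=-7,dy=+3->D; (8,10):dx=-2,dy=+5->D
  (9,10):dx=+5,dy=+2->C
Step 2: C = 26, D = 19, total pairs = 45.
Step 3: tau = (C - D)/(n(n-1)/2) = (26 - 19)/45 = 0.155556.
Step 4: Exact two-sided p-value (enumerate n! = 3628800 permutations of y under H0): p = 0.600654.
Step 5: alpha = 0.05. fail to reject H0.

tau_b = 0.1556 (C=26, D=19), p = 0.600654, fail to reject H0.


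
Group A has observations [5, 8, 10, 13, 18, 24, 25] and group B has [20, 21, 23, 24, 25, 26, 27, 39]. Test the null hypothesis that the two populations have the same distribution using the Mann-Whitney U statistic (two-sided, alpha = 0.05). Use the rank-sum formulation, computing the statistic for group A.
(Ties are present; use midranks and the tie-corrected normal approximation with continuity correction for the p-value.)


Step 1: Combine and sort all 15 observations; assign midranks.
sorted (value, group): (5,X), (8,X), (10,X), (13,X), (18,X), (20,Y), (21,Y), (23,Y), (24,X), (24,Y), (25,X), (25,Y), (26,Y), (27,Y), (39,Y)
ranks: 5->1, 8->2, 10->3, 13->4, 18->5, 20->6, 21->7, 23->8, 24->9.5, 24->9.5, 25->11.5, 25->11.5, 26->13, 27->14, 39->15
Step 2: Rank sum for X: R1 = 1 + 2 + 3 + 4 + 5 + 9.5 + 11.5 = 36.
Step 3: U_X = R1 - n1(n1+1)/2 = 36 - 7*8/2 = 36 - 28 = 8.
       U_Y = n1*n2 - U_X = 56 - 8 = 48.
Step 4: Ties are present, so use the tie-corrected normal approximation (with continuity correction) for the p-value.
Step 5: p-value = 0.023776; compare to alpha = 0.05. reject H0.

U_X = 8, p = 0.023776, reject H0 at alpha = 0.05.


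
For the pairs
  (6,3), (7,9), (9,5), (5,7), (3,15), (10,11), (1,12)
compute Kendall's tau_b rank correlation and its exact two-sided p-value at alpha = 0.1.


Step 1: Enumerate the 21 unordered pairs (i,j) with i<j and classify each by sign(x_j-x_i) * sign(y_j-y_i).
  (1,2):dx=+1,dy=+6->C; (1,3):dx=+3,dy=+2->C; (1,4):dx=-1,dy=+4->D; (1,5):dx=-3,dy=+12->D
  (1,6):dx=+4,dy=+8->C; (1,7):dx=-5,dy=+9->D; (2,3):dx=+2,dy=-4->D; (2,4):dx=-2,dy=-2->C
  (2,5):dx=-4,dy=+6->D; (2,6):dx=+3,dy=+2->C; (2,7):dx=-6,dy=+3->D; (3,4):dx=-4,dy=+2->D
  (3,5):dx=-6,dy=+10->D; (3,6):dx=+1,dy=+6->C; (3,7):dx=-8,dy=+7->D; (4,5):dx=-2,dy=+8->D
  (4,6):dx=+5,dy=+4->C; (4,7):dx=-4,dy=+5->D; (5,6):dx=+7,dy=-4->D; (5,7):dx=-2,dy=-3->C
  (6,7):dx=-9,dy=+1->D
Step 2: C = 8, D = 13, total pairs = 21.
Step 3: tau = (C - D)/(n(n-1)/2) = (8 - 13)/21 = -0.238095.
Step 4: Exact two-sided p-value (enumerate n! = 5040 permutations of y under H0): p = 0.561905.
Step 5: alpha = 0.1. fail to reject H0.

tau_b = -0.2381 (C=8, D=13), p = 0.561905, fail to reject H0.


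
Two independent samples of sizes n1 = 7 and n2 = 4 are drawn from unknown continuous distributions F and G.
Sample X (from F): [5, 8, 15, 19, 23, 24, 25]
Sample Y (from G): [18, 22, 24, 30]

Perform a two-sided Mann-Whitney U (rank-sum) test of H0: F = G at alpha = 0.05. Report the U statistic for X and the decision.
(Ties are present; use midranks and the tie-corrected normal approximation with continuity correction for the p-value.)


Step 1: Combine and sort all 11 observations; assign midranks.
sorted (value, group): (5,X), (8,X), (15,X), (18,Y), (19,X), (22,Y), (23,X), (24,X), (24,Y), (25,X), (30,Y)
ranks: 5->1, 8->2, 15->3, 18->4, 19->5, 22->6, 23->7, 24->8.5, 24->8.5, 25->10, 30->11
Step 2: Rank sum for X: R1 = 1 + 2 + 3 + 5 + 7 + 8.5 + 10 = 36.5.
Step 3: U_X = R1 - n1(n1+1)/2 = 36.5 - 7*8/2 = 36.5 - 28 = 8.5.
       U_Y = n1*n2 - U_X = 28 - 8.5 = 19.5.
Step 4: Ties are present, so use the tie-corrected normal approximation (with continuity correction) for the p-value.
Step 5: p-value = 0.343605; compare to alpha = 0.05. fail to reject H0.

U_X = 8.5, p = 0.343605, fail to reject H0 at alpha = 0.05.


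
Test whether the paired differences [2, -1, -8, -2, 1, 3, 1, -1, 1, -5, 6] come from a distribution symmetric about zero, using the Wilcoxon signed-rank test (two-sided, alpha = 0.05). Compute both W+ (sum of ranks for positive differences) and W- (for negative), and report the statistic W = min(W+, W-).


Step 1: Drop any zero differences (none here) and take |d_i|.
|d| = [2, 1, 8, 2, 1, 3, 1, 1, 1, 5, 6]
Step 2: Midrank |d_i| (ties get averaged ranks).
ranks: |2|->6.5, |1|->3, |8|->11, |2|->6.5, |1|->3, |3|->8, |1|->3, |1|->3, |1|->3, |5|->9, |6|->10
Step 3: Attach original signs; sum ranks with positive sign and with negative sign.
W+ = 6.5 + 3 + 8 + 3 + 3 + 10 = 33.5
W- = 3 + 11 + 6.5 + 3 + 9 = 32.5
(Check: W+ + W- = 66 should equal n(n+1)/2 = 66.)
Step 4: Test statistic W = min(W+, W-) = 32.5.
Step 5: Ties in |d|, so use the tie-corrected normal approximation.
        E[W] = n(n+1)/4 = 11*12/4 = 33.
        Tie groups: |d|=1 (t=5), |d|=2 (t=2); sum(t^3 - t) = 126.
        Var[W] = n(n+1)(2n+1)/24 - sum(t^3-t)/48 = 3036/24 - 126/48 = 123.875.
        z = (W - E[W]) / sqrt(Var[W]) = (32.5 - 33) / 11.1299 = -0.0449.
        Two-sided p = 2*Phi(z) = 0.964168.
Step 6: alpha = 0.05. fail to reject H0.

W+ = 33.5, W- = 32.5, W = min = 32.5, p = 0.964168, fail to reject H0.


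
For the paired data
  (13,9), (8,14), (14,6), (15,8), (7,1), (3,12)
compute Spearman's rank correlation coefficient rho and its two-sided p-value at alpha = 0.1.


Step 1: Rank x and y separately (midranks; no ties here).
rank(x): 13->4, 8->3, 14->5, 15->6, 7->2, 3->1
rank(y): 9->4, 14->6, 6->2, 8->3, 1->1, 12->5
Step 2: d_i = R_x(i) - R_y(i); compute d_i^2.
  (4-4)^2=0, (3-6)^2=9, (5-2)^2=9, (6-3)^2=9, (2-1)^2=1, (1-5)^2=16
sum(d^2) = 44.
Step 3: rho = 1 - 6*44 / (6*(6^2 - 1)) = 1 - 264/210 = -0.257143.
Step 4: Under H0, t = rho * sqrt((n-2)/(1-rho^2)) = -0.5322 ~ t(4).
Step 5: Two-sided p-value from the t-distribution with 4 df = 0.622787.
Step 6: alpha = 0.1. fail to reject H0.

rho = -0.2571, p = 0.622787, fail to reject H0 at alpha = 0.1.


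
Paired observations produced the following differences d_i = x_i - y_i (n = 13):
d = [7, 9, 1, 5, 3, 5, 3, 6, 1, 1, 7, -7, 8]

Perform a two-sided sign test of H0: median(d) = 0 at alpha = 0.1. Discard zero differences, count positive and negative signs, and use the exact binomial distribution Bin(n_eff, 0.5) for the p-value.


Step 1: Discard zero differences. Original n = 13; n_eff = number of nonzero differences = 13.
Nonzero differences (with sign): +7, +9, +1, +5, +3, +5, +3, +6, +1, +1, +7, -7, +8
Step 2: Count signs: positive = 12, negative = 1.
Step 3: Under H0: P(positive) = 0.5, so the number of positives S ~ Bin(13, 0.5).
Step 4: Two-sided exact p-value = sum of Bin(13,0.5) probabilities at or below the observed probability = 0.003418.
Step 5: alpha = 0.1. reject H0.

n_eff = 13, pos = 12, neg = 1, p = 0.003418, reject H0.


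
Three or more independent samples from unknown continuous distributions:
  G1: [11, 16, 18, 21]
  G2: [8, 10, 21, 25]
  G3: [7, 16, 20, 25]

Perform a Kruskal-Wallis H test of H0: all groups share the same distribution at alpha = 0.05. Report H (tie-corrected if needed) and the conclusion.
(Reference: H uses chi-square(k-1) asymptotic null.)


Step 1: Combine all N = 12 observations and assign midranks.
sorted (value, group, rank): (7,G3,1), (8,G2,2), (10,G2,3), (11,G1,4), (16,G1,5.5), (16,G3,5.5), (18,G1,7), (20,G3,8), (21,G1,9.5), (21,G2,9.5), (25,G2,11.5), (25,G3,11.5)
Step 2: Sum ranks within each group.
R_1 = 26 (n_1 = 4)
R_2 = 26 (n_2 = 4)
R_3 = 26 (n_3 = 4)
Step 3: H = 12/(N(N+1)) * sum(R_i^2/n_i) - 3(N+1)
     = 12/(12*13) * (26^2/4 + 26^2/4 + 26^2/4) - 3*13
     = 0.076923 * 507 - 39
     = 0.000000.
Step 4: Ties present; correction factor C = 1 - 18/(12^3 - 12) = 0.989510. Corrected H = 0.000000 / 0.989510 = 0.000000.
Step 5: Under H0, H ~ chi^2(2); p-value = 1.000000.
Step 6: alpha = 0.05. fail to reject H0.

H = 0.0000, df = 2, p = 1.000000, fail to reject H0.


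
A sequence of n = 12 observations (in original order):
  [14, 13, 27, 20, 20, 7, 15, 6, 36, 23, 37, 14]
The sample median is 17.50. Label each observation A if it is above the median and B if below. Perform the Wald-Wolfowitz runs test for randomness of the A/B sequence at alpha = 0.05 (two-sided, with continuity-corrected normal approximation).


Step 1: Compute median = 17.50; label A = above, B = below.
Labels in order: BBAAABBBAAAB  (n_A = 6, n_B = 6)
Step 2: Count runs R = 5.
Step 3: Under H0 (random ordering), E[R] = 2*n_A*n_B/(n_A+n_B) + 1 = 2*6*6/12 + 1 = 7.0000.
        Var[R] = 2*n_A*n_B*(2*n_A*n_B - n_A - n_B) / ((n_A+n_B)^2 * (n_A+n_B-1)) = 4320/1584 = 2.7273.
        SD[R] = 1.6514.
Step 4: Continuity-corrected z = (R + 0.5 - E[R]) / SD[R] = (5 + 0.5 - 7.0000) / 1.6514 = -0.9083.
Step 5: Two-sided p-value via normal approximation = 2*(1 - Phi(|z|)) = 0.363722.
Step 6: alpha = 0.05. fail to reject H0.

R = 5, z = -0.9083, p = 0.363722, fail to reject H0.


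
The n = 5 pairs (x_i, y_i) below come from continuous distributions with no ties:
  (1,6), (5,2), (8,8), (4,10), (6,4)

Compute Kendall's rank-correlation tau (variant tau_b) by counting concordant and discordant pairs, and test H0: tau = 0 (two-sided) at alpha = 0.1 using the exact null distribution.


Step 1: Enumerate the 10 unordered pairs (i,j) with i<j and classify each by sign(x_j-x_i) * sign(y_j-y_i).
  (1,2):dx=+4,dy=-4->D; (1,3):dx=+7,dy=+2->C; (1,4):dx=+3,dy=+4->C; (1,5):dx=+5,dy=-2->D
  (2,3):dx=+3,dy=+6->C; (2,4):dx=-1,dy=+8->D; (2,5):dx=+1,dy=+2->C; (3,4):dx=-4,dy=+2->D
  (3,5):dx=-2,dy=-4->C; (4,5):dx=+2,dy=-6->D
Step 2: C = 5, D = 5, total pairs = 10.
Step 3: tau = (C - D)/(n(n-1)/2) = (5 - 5)/10 = 0.000000.
Step 4: Exact two-sided p-value (enumerate n! = 120 permutations of y under H0): p = 1.000000.
Step 5: alpha = 0.1. fail to reject H0.

tau_b = 0.0000 (C=5, D=5), p = 1.000000, fail to reject H0.


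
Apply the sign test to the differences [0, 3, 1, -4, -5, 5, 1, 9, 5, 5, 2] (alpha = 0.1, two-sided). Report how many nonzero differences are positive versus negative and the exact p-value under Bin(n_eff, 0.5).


Step 1: Discard zero differences. Original n = 11; n_eff = number of nonzero differences = 10.
Nonzero differences (with sign): +3, +1, -4, -5, +5, +1, +9, +5, +5, +2
Step 2: Count signs: positive = 8, negative = 2.
Step 3: Under H0: P(positive) = 0.5, so the number of positives S ~ Bin(10, 0.5).
Step 4: Two-sided exact p-value = sum of Bin(10,0.5) probabilities at or below the observed probability = 0.109375.
Step 5: alpha = 0.1. fail to reject H0.

n_eff = 10, pos = 8, neg = 2, p = 0.109375, fail to reject H0.


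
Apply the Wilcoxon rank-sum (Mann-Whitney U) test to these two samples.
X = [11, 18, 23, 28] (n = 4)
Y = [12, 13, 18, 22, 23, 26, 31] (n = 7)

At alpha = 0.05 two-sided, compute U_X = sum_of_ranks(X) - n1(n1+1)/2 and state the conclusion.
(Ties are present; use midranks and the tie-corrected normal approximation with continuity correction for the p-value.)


Step 1: Combine and sort all 11 observations; assign midranks.
sorted (value, group): (11,X), (12,Y), (13,Y), (18,X), (18,Y), (22,Y), (23,X), (23,Y), (26,Y), (28,X), (31,Y)
ranks: 11->1, 12->2, 13->3, 18->4.5, 18->4.5, 22->6, 23->7.5, 23->7.5, 26->9, 28->10, 31->11
Step 2: Rank sum for X: R1 = 1 + 4.5 + 7.5 + 10 = 23.
Step 3: U_X = R1 - n1(n1+1)/2 = 23 - 4*5/2 = 23 - 10 = 13.
       U_Y = n1*n2 - U_X = 28 - 13 = 15.
Step 4: Ties are present, so use the tie-corrected normal approximation (with continuity correction) for the p-value.
Step 5: p-value = 0.924376; compare to alpha = 0.05. fail to reject H0.

U_X = 13, p = 0.924376, fail to reject H0 at alpha = 0.05.


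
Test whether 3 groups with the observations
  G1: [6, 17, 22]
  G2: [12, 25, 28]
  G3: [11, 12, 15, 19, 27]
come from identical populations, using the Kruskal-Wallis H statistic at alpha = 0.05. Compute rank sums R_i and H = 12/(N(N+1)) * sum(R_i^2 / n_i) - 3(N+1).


Step 1: Combine all N = 11 observations and assign midranks.
sorted (value, group, rank): (6,G1,1), (11,G3,2), (12,G2,3.5), (12,G3,3.5), (15,G3,5), (17,G1,6), (19,G3,7), (22,G1,8), (25,G2,9), (27,G3,10), (28,G2,11)
Step 2: Sum ranks within each group.
R_1 = 15 (n_1 = 3)
R_2 = 23.5 (n_2 = 3)
R_3 = 27.5 (n_3 = 5)
Step 3: H = 12/(N(N+1)) * sum(R_i^2/n_i) - 3(N+1)
     = 12/(11*12) * (15^2/3 + 23.5^2/3 + 27.5^2/5) - 3*12
     = 0.090909 * 410.333 - 36
     = 1.303030.
Step 4: Ties present; correction factor C = 1 - 6/(11^3 - 11) = 0.995455. Corrected H = 1.303030 / 0.995455 = 1.308980.
Step 5: Under H0, H ~ chi^2(2); p-value = 0.519707.
Step 6: alpha = 0.05. fail to reject H0.

H = 1.3090, df = 2, p = 0.519707, fail to reject H0.


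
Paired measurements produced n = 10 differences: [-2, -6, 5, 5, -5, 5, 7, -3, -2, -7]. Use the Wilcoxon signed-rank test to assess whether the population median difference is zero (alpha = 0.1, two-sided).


Step 1: Drop any zero differences (none here) and take |d_i|.
|d| = [2, 6, 5, 5, 5, 5, 7, 3, 2, 7]
Step 2: Midrank |d_i| (ties get averaged ranks).
ranks: |2|->1.5, |6|->8, |5|->5.5, |5|->5.5, |5|->5.5, |5|->5.5, |7|->9.5, |3|->3, |2|->1.5, |7|->9.5
Step 3: Attach original signs; sum ranks with positive sign and with negative sign.
W+ = 5.5 + 5.5 + 5.5 + 9.5 = 26
W- = 1.5 + 8 + 5.5 + 3 + 1.5 + 9.5 = 29
(Check: W+ + W- = 55 should equal n(n+1)/2 = 55.)
Step 4: Test statistic W = min(W+, W-) = 26.
Step 5: Ties in |d|, so use the tie-corrected normal approximation.
        E[W] = n(n+1)/4 = 10*11/4 = 27.5.
        Tie groups: |d|=2 (t=2), |d|=5 (t=4), |d|=7 (t=2); sum(t^3 - t) = 72.
        Var[W] = n(n+1)(2n+1)/24 - sum(t^3-t)/48 = 2310/24 - 72/48 = 94.75.
        z = (W - E[W]) / sqrt(Var[W]) = (26 - 27.5) / 9.7340 = -0.1541.
        Two-sided p = 2*Phi(z) = 0.877531.
Step 6: alpha = 0.1. fail to reject H0.

W+ = 26, W- = 29, W = min = 26, p = 0.877531, fail to reject H0.


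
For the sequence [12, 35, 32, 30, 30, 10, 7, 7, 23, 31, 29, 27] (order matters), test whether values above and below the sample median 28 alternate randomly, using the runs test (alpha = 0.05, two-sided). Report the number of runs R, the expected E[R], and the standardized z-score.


Step 1: Compute median = 28; label A = above, B = below.
Labels in order: BAAAABBBBAAB  (n_A = 6, n_B = 6)
Step 2: Count runs R = 5.
Step 3: Under H0 (random ordering), E[R] = 2*n_A*n_B/(n_A+n_B) + 1 = 2*6*6/12 + 1 = 7.0000.
        Var[R] = 2*n_A*n_B*(2*n_A*n_B - n_A - n_B) / ((n_A+n_B)^2 * (n_A+n_B-1)) = 4320/1584 = 2.7273.
        SD[R] = 1.6514.
Step 4: Continuity-corrected z = (R + 0.5 - E[R]) / SD[R] = (5 + 0.5 - 7.0000) / 1.6514 = -0.9083.
Step 5: Two-sided p-value via normal approximation = 2*(1 - Phi(|z|)) = 0.363722.
Step 6: alpha = 0.05. fail to reject H0.

R = 5, z = -0.9083, p = 0.363722, fail to reject H0.


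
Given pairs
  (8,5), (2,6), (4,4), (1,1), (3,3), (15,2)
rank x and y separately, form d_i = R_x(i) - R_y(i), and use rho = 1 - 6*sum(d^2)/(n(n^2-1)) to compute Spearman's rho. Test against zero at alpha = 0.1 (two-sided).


Step 1: Rank x and y separately (midranks; no ties here).
rank(x): 8->5, 2->2, 4->4, 1->1, 3->3, 15->6
rank(y): 5->5, 6->6, 4->4, 1->1, 3->3, 2->2
Step 2: d_i = R_x(i) - R_y(i); compute d_i^2.
  (5-5)^2=0, (2-6)^2=16, (4-4)^2=0, (1-1)^2=0, (3-3)^2=0, (6-2)^2=16
sum(d^2) = 32.
Step 3: rho = 1 - 6*32 / (6*(6^2 - 1)) = 1 - 192/210 = 0.085714.
Step 4: Under H0, t = rho * sqrt((n-2)/(1-rho^2)) = 0.1721 ~ t(4).
Step 5: Two-sided p-value from the t-distribution with 4 df = 0.871743.
Step 6: alpha = 0.1. fail to reject H0.

rho = 0.0857, p = 0.871743, fail to reject H0 at alpha = 0.1.


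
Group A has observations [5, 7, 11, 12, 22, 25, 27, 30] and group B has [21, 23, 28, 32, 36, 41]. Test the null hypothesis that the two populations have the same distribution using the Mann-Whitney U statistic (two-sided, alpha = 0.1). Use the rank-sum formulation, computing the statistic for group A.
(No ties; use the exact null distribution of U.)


Step 1: Combine and sort all 14 observations; assign midranks.
sorted (value, group): (5,X), (7,X), (11,X), (12,X), (21,Y), (22,X), (23,Y), (25,X), (27,X), (28,Y), (30,X), (32,Y), (36,Y), (41,Y)
ranks: 5->1, 7->2, 11->3, 12->4, 21->5, 22->6, 23->7, 25->8, 27->9, 28->10, 30->11, 32->12, 36->13, 41->14
Step 2: Rank sum for X: R1 = 1 + 2 + 3 + 4 + 6 + 8 + 9 + 11 = 44.
Step 3: U_X = R1 - n1(n1+1)/2 = 44 - 8*9/2 = 44 - 36 = 8.
       U_Y = n1*n2 - U_X = 48 - 8 = 40.
Step 4: No ties, so the exact null distribution of U (based on enumerating the C(14,8) = 3003 equally likely rank assignments) gives the two-sided p-value.
Step 5: p-value = 0.042624; compare to alpha = 0.1. reject H0.

U_X = 8, p = 0.042624, reject H0 at alpha = 0.1.


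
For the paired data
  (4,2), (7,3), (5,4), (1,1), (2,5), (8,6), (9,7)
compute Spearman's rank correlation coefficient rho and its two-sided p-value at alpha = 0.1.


Step 1: Rank x and y separately (midranks; no ties here).
rank(x): 4->3, 7->5, 5->4, 1->1, 2->2, 8->6, 9->7
rank(y): 2->2, 3->3, 4->4, 1->1, 5->5, 6->6, 7->7
Step 2: d_i = R_x(i) - R_y(i); compute d_i^2.
  (3-2)^2=1, (5-3)^2=4, (4-4)^2=0, (1-1)^2=0, (2-5)^2=9, (6-6)^2=0, (7-7)^2=0
sum(d^2) = 14.
Step 3: rho = 1 - 6*14 / (7*(7^2 - 1)) = 1 - 84/336 = 0.750000.
Step 4: Under H0, t = rho * sqrt((n-2)/(1-rho^2)) = 2.5355 ~ t(5).
Step 5: Two-sided p-value from the t-distribution with 5 df = 0.052181.
Step 6: alpha = 0.1. reject H0.

rho = 0.7500, p = 0.052181, reject H0 at alpha = 0.1.


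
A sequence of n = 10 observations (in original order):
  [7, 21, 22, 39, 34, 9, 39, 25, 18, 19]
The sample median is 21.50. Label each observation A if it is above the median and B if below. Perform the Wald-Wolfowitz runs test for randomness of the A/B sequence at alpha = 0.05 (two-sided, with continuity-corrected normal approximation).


Step 1: Compute median = 21.50; label A = above, B = below.
Labels in order: BBAAABAABB  (n_A = 5, n_B = 5)
Step 2: Count runs R = 5.
Step 3: Under H0 (random ordering), E[R] = 2*n_A*n_B/(n_A+n_B) + 1 = 2*5*5/10 + 1 = 6.0000.
        Var[R] = 2*n_A*n_B*(2*n_A*n_B - n_A - n_B) / ((n_A+n_B)^2 * (n_A+n_B-1)) = 2000/900 = 2.2222.
        SD[R] = 1.4907.
Step 4: Continuity-corrected z = (R + 0.5 - E[R]) / SD[R] = (5 + 0.5 - 6.0000) / 1.4907 = -0.3354.
Step 5: Two-sided p-value via normal approximation = 2*(1 - Phi(|z|)) = 0.737316.
Step 6: alpha = 0.05. fail to reject H0.

R = 5, z = -0.3354, p = 0.737316, fail to reject H0.


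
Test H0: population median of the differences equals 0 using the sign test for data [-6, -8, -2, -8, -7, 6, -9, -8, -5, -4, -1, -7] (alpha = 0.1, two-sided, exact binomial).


Step 1: Discard zero differences. Original n = 12; n_eff = number of nonzero differences = 12.
Nonzero differences (with sign): -6, -8, -2, -8, -7, +6, -9, -8, -5, -4, -1, -7
Step 2: Count signs: positive = 1, negative = 11.
Step 3: Under H0: P(positive) = 0.5, so the number of positives S ~ Bin(12, 0.5).
Step 4: Two-sided exact p-value = sum of Bin(12,0.5) probabilities at or below the observed probability = 0.006348.
Step 5: alpha = 0.1. reject H0.

n_eff = 12, pos = 1, neg = 11, p = 0.006348, reject H0.


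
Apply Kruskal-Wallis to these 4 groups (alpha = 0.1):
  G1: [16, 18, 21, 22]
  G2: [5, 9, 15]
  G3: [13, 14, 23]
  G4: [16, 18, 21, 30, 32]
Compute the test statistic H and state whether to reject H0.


Step 1: Combine all N = 15 observations and assign midranks.
sorted (value, group, rank): (5,G2,1), (9,G2,2), (13,G3,3), (14,G3,4), (15,G2,5), (16,G1,6.5), (16,G4,6.5), (18,G1,8.5), (18,G4,8.5), (21,G1,10.5), (21,G4,10.5), (22,G1,12), (23,G3,13), (30,G4,14), (32,G4,15)
Step 2: Sum ranks within each group.
R_1 = 37.5 (n_1 = 4)
R_2 = 8 (n_2 = 3)
R_3 = 20 (n_3 = 3)
R_4 = 54.5 (n_4 = 5)
Step 3: H = 12/(N(N+1)) * sum(R_i^2/n_i) - 3(N+1)
     = 12/(15*16) * (37.5^2/4 + 8^2/3 + 20^2/3 + 54.5^2/5) - 3*16
     = 0.050000 * 1100.28 - 48
     = 7.013958.
Step 4: Ties present; correction factor C = 1 - 18/(15^3 - 15) = 0.994643. Corrected H = 7.013958 / 0.994643 = 7.051735.
Step 5: Under H0, H ~ chi^2(3); p-value = 0.070267.
Step 6: alpha = 0.1. reject H0.

H = 7.0517, df = 3, p = 0.070267, reject H0.


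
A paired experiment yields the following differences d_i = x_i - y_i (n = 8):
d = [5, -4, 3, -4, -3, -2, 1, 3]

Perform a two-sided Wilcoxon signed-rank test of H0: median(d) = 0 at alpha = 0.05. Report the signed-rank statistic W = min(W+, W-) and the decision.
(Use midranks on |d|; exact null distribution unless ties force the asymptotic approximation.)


Step 1: Drop any zero differences (none here) and take |d_i|.
|d| = [5, 4, 3, 4, 3, 2, 1, 3]
Step 2: Midrank |d_i| (ties get averaged ranks).
ranks: |5|->8, |4|->6.5, |3|->4, |4|->6.5, |3|->4, |2|->2, |1|->1, |3|->4
Step 3: Attach original signs; sum ranks with positive sign and with negative sign.
W+ = 8 + 4 + 1 + 4 = 17
W- = 6.5 + 6.5 + 4 + 2 = 19
(Check: W+ + W- = 36 should equal n(n+1)/2 = 36.)
Step 4: Test statistic W = min(W+, W-) = 17.
Step 5: Ties in |d|, so use the tie-corrected normal approximation.
        E[W] = n(n+1)/4 = 8*9/4 = 18.
        Tie groups: |d|=3 (t=3), |d|=4 (t=2); sum(t^3 - t) = 30.
        Var[W] = n(n+1)(2n+1)/24 - sum(t^3-t)/48 = 1224/24 - 30/48 = 50.375.
        z = (W - E[W]) / sqrt(Var[W]) = (17 - 18) / 7.0975 = -0.1409.
        Two-sided p = 2*Phi(z) = 0.887954.
Step 6: alpha = 0.05. fail to reject H0.

W+ = 17, W- = 19, W = min = 17, p = 0.887954, fail to reject H0.


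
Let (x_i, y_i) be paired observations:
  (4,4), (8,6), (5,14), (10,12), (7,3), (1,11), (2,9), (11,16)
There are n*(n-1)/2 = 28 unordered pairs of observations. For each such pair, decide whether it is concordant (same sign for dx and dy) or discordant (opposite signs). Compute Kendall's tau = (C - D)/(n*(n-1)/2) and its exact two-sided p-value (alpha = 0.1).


Step 1: Enumerate the 28 unordered pairs (i,j) with i<j and classify each by sign(x_j-x_i) * sign(y_j-y_i).
  (1,2):dx=+4,dy=+2->C; (1,3):dx=+1,dy=+10->C; (1,4):dx=+6,dy=+8->C; (1,5):dx=+3,dy=-1->D
  (1,6):dx=-3,dy=+7->D; (1,7):dx=-2,dy=+5->D; (1,8):dx=+7,dy=+12->C; (2,3):dx=-3,dy=+8->D
  (2,4):dx=+2,dy=+6->C; (2,5):dx=-1,dy=-3->C; (2,6):dx=-7,dy=+5->D; (2,7):dx=-6,dy=+3->D
  (2,8):dx=+3,dy=+10->C; (3,4):dx=+5,dy=-2->D; (3,5):dx=+2,dy=-11->D; (3,6):dx=-4,dy=-3->C
  (3,7):dx=-3,dy=-5->C; (3,8):dx=+6,dy=+2->C; (4,5):dx=-3,dy=-9->C; (4,6):dx=-9,dy=-1->C
  (4,7):dx=-8,dy=-3->C; (4,8):dx=+1,dy=+4->C; (5,6):dx=-6,dy=+8->D; (5,7):dx=-5,dy=+6->D
  (5,8):dx=+4,dy=+13->C; (6,7):dx=+1,dy=-2->D; (6,8):dx=+10,dy=+5->C; (7,8):dx=+9,dy=+7->C
Step 2: C = 17, D = 11, total pairs = 28.
Step 3: tau = (C - D)/(n(n-1)/2) = (17 - 11)/28 = 0.214286.
Step 4: Exact two-sided p-value (enumerate n! = 40320 permutations of y under H0): p = 0.548413.
Step 5: alpha = 0.1. fail to reject H0.

tau_b = 0.2143 (C=17, D=11), p = 0.548413, fail to reject H0.


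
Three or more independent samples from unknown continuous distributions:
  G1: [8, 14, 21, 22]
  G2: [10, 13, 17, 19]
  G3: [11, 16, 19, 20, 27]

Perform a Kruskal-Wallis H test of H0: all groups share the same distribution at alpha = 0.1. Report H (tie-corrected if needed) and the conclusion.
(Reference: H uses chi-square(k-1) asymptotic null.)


Step 1: Combine all N = 13 observations and assign midranks.
sorted (value, group, rank): (8,G1,1), (10,G2,2), (11,G3,3), (13,G2,4), (14,G1,5), (16,G3,6), (17,G2,7), (19,G2,8.5), (19,G3,8.5), (20,G3,10), (21,G1,11), (22,G1,12), (27,G3,13)
Step 2: Sum ranks within each group.
R_1 = 29 (n_1 = 4)
R_2 = 21.5 (n_2 = 4)
R_3 = 40.5 (n_3 = 5)
Step 3: H = 12/(N(N+1)) * sum(R_i^2/n_i) - 3(N+1)
     = 12/(13*14) * (29^2/4 + 21.5^2/4 + 40.5^2/5) - 3*14
     = 0.065934 * 653.862 - 42
     = 1.111813.
Step 4: Ties present; correction factor C = 1 - 6/(13^3 - 13) = 0.997253. Corrected H = 1.111813 / 0.997253 = 1.114876.
Step 5: Under H0, H ~ chi^2(2); p-value = 0.572674.
Step 6: alpha = 0.1. fail to reject H0.

H = 1.1149, df = 2, p = 0.572674, fail to reject H0.


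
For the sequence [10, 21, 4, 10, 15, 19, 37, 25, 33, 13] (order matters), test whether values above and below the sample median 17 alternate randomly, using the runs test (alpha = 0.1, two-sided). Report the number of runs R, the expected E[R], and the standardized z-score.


Step 1: Compute median = 17; label A = above, B = below.
Labels in order: BABBBAAAAB  (n_A = 5, n_B = 5)
Step 2: Count runs R = 5.
Step 3: Under H0 (random ordering), E[R] = 2*n_A*n_B/(n_A+n_B) + 1 = 2*5*5/10 + 1 = 6.0000.
        Var[R] = 2*n_A*n_B*(2*n_A*n_B - n_A - n_B) / ((n_A+n_B)^2 * (n_A+n_B-1)) = 2000/900 = 2.2222.
        SD[R] = 1.4907.
Step 4: Continuity-corrected z = (R + 0.5 - E[R]) / SD[R] = (5 + 0.5 - 6.0000) / 1.4907 = -0.3354.
Step 5: Two-sided p-value via normal approximation = 2*(1 - Phi(|z|)) = 0.737316.
Step 6: alpha = 0.1. fail to reject H0.

R = 5, z = -0.3354, p = 0.737316, fail to reject H0.


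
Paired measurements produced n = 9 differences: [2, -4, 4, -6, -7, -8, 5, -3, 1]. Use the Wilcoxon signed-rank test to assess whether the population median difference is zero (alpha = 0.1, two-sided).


Step 1: Drop any zero differences (none here) and take |d_i|.
|d| = [2, 4, 4, 6, 7, 8, 5, 3, 1]
Step 2: Midrank |d_i| (ties get averaged ranks).
ranks: |2|->2, |4|->4.5, |4|->4.5, |6|->7, |7|->8, |8|->9, |5|->6, |3|->3, |1|->1
Step 3: Attach original signs; sum ranks with positive sign and with negative sign.
W+ = 2 + 4.5 + 6 + 1 = 13.5
W- = 4.5 + 7 + 8 + 9 + 3 = 31.5
(Check: W+ + W- = 45 should equal n(n+1)/2 = 45.)
Step 4: Test statistic W = min(W+, W-) = 13.5.
Step 5: Ties in |d|, so use the tie-corrected normal approximation.
        E[W] = n(n+1)/4 = 9*10/4 = 22.5.
        Tie groups: |d|=4 (t=2); sum(t^3 - t) = 6.
        Var[W] = n(n+1)(2n+1)/24 - sum(t^3-t)/48 = 1710/24 - 6/48 = 71.125.
        z = (W - E[W]) / sqrt(Var[W]) = (13.5 - 22.5) / 8.4336 = -1.0672.
        Two-sided p = 2*Phi(z) = 0.285898.
Step 6: alpha = 0.1. fail to reject H0.

W+ = 13.5, W- = 31.5, W = min = 13.5, p = 0.285898, fail to reject H0.


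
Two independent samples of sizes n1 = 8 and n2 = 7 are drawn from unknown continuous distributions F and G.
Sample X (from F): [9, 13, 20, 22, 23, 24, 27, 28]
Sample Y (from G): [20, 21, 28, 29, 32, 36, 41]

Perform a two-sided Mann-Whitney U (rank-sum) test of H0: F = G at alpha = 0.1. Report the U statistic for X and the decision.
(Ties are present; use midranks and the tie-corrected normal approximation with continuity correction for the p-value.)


Step 1: Combine and sort all 15 observations; assign midranks.
sorted (value, group): (9,X), (13,X), (20,X), (20,Y), (21,Y), (22,X), (23,X), (24,X), (27,X), (28,X), (28,Y), (29,Y), (32,Y), (36,Y), (41,Y)
ranks: 9->1, 13->2, 20->3.5, 20->3.5, 21->5, 22->6, 23->7, 24->8, 27->9, 28->10.5, 28->10.5, 29->12, 32->13, 36->14, 41->15
Step 2: Rank sum for X: R1 = 1 + 2 + 3.5 + 6 + 7 + 8 + 9 + 10.5 = 47.
Step 3: U_X = R1 - n1(n1+1)/2 = 47 - 8*9/2 = 47 - 36 = 11.
       U_Y = n1*n2 - U_X = 56 - 11 = 45.
Step 4: Ties are present, so use the tie-corrected normal approximation (with continuity correction) for the p-value.
Step 5: p-value = 0.055758; compare to alpha = 0.1. reject H0.

U_X = 11, p = 0.055758, reject H0 at alpha = 0.1.


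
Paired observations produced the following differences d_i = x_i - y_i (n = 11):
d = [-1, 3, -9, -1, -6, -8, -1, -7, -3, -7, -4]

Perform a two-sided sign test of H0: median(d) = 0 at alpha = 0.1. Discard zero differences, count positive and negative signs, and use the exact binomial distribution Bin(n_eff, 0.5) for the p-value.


Step 1: Discard zero differences. Original n = 11; n_eff = number of nonzero differences = 11.
Nonzero differences (with sign): -1, +3, -9, -1, -6, -8, -1, -7, -3, -7, -4
Step 2: Count signs: positive = 1, negative = 10.
Step 3: Under H0: P(positive) = 0.5, so the number of positives S ~ Bin(11, 0.5).
Step 4: Two-sided exact p-value = sum of Bin(11,0.5) probabilities at or below the observed probability = 0.011719.
Step 5: alpha = 0.1. reject H0.

n_eff = 11, pos = 1, neg = 10, p = 0.011719, reject H0.


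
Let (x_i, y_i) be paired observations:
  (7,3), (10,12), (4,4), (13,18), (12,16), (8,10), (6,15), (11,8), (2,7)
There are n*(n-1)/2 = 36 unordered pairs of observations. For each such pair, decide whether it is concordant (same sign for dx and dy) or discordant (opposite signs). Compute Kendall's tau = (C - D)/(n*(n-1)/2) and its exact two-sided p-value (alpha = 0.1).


Step 1: Enumerate the 36 unordered pairs (i,j) with i<j and classify each by sign(x_j-x_i) * sign(y_j-y_i).
  (1,2):dx=+3,dy=+9->C; (1,3):dx=-3,dy=+1->D; (1,4):dx=+6,dy=+15->C; (1,5):dx=+5,dy=+13->C
  (1,6):dx=+1,dy=+7->C; (1,7):dx=-1,dy=+12->D; (1,8):dx=+4,dy=+5->C; (1,9):dx=-5,dy=+4->D
  (2,3):dx=-6,dy=-8->C; (2,4):dx=+3,dy=+6->C; (2,5):dx=+2,dy=+4->C; (2,6):dx=-2,dy=-2->C
  (2,7):dx=-4,dy=+3->D; (2,8):dx=+1,dy=-4->D; (2,9):dx=-8,dy=-5->C; (3,4):dx=+9,dy=+14->C
  (3,5):dx=+8,dy=+12->C; (3,6):dx=+4,dy=+6->C; (3,7):dx=+2,dy=+11->C; (3,8):dx=+7,dy=+4->C
  (3,9):dx=-2,dy=+3->D; (4,5):dx=-1,dy=-2->C; (4,6):dx=-5,dy=-8->C; (4,7):dx=-7,dy=-3->C
  (4,8):dx=-2,dy=-10->C; (4,9):dx=-11,dy=-11->C; (5,6):dx=-4,dy=-6->C; (5,7):dx=-6,dy=-1->C
  (5,8):dx=-1,dy=-8->C; (5,9):dx=-10,dy=-9->C; (6,7):dx=-2,dy=+5->D; (6,8):dx=+3,dy=-2->D
  (6,9):dx=-6,dy=-3->C; (7,8):dx=+5,dy=-7->D; (7,9):dx=-4,dy=-8->C; (8,9):dx=-9,dy=-1->C
Step 2: C = 27, D = 9, total pairs = 36.
Step 3: tau = (C - D)/(n(n-1)/2) = (27 - 9)/36 = 0.500000.
Step 4: Exact two-sided p-value (enumerate n! = 362880 permutations of y under H0): p = 0.075176.
Step 5: alpha = 0.1. reject H0.

tau_b = 0.5000 (C=27, D=9), p = 0.075176, reject H0.


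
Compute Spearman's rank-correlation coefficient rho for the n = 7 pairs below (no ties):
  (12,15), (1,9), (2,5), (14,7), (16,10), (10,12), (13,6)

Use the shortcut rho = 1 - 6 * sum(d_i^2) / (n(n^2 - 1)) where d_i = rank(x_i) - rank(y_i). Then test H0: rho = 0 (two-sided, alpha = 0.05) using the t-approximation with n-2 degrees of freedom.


Step 1: Rank x and y separately (midranks; no ties here).
rank(x): 12->4, 1->1, 2->2, 14->6, 16->7, 10->3, 13->5
rank(y): 15->7, 9->4, 5->1, 7->3, 10->5, 12->6, 6->2
Step 2: d_i = R_x(i) - R_y(i); compute d_i^2.
  (4-7)^2=9, (1-4)^2=9, (2-1)^2=1, (6-3)^2=9, (7-5)^2=4, (3-6)^2=9, (5-2)^2=9
sum(d^2) = 50.
Step 3: rho = 1 - 6*50 / (7*(7^2 - 1)) = 1 - 300/336 = 0.107143.
Step 4: Under H0, t = rho * sqrt((n-2)/(1-rho^2)) = 0.2410 ~ t(5).
Step 5: Two-sided p-value from the t-distribution with 5 df = 0.819151.
Step 6: alpha = 0.05. fail to reject H0.

rho = 0.1071, p = 0.819151, fail to reject H0 at alpha = 0.05.


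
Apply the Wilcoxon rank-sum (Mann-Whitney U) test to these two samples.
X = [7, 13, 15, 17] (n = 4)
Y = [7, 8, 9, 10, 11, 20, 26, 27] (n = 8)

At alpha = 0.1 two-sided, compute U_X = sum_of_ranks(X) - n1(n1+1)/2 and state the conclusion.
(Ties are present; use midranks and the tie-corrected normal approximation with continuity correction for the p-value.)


Step 1: Combine and sort all 12 observations; assign midranks.
sorted (value, group): (7,X), (7,Y), (8,Y), (9,Y), (10,Y), (11,Y), (13,X), (15,X), (17,X), (20,Y), (26,Y), (27,Y)
ranks: 7->1.5, 7->1.5, 8->3, 9->4, 10->5, 11->6, 13->7, 15->8, 17->9, 20->10, 26->11, 27->12
Step 2: Rank sum for X: R1 = 1.5 + 7 + 8 + 9 = 25.5.
Step 3: U_X = R1 - n1(n1+1)/2 = 25.5 - 4*5/2 = 25.5 - 10 = 15.5.
       U_Y = n1*n2 - U_X = 32 - 15.5 = 16.5.
Step 4: Ties are present, so use the tie-corrected normal approximation (with continuity correction) for the p-value.
Step 5: p-value = 1.000000; compare to alpha = 0.1. fail to reject H0.

U_X = 15.5, p = 1.000000, fail to reject H0 at alpha = 0.1.


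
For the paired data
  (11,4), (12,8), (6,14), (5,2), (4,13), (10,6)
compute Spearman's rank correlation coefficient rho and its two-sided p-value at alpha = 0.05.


Step 1: Rank x and y separately (midranks; no ties here).
rank(x): 11->5, 12->6, 6->3, 5->2, 4->1, 10->4
rank(y): 4->2, 8->4, 14->6, 2->1, 13->5, 6->3
Step 2: d_i = R_x(i) - R_y(i); compute d_i^2.
  (5-2)^2=9, (6-4)^2=4, (3-6)^2=9, (2-1)^2=1, (1-5)^2=16, (4-3)^2=1
sum(d^2) = 40.
Step 3: rho = 1 - 6*40 / (6*(6^2 - 1)) = 1 - 240/210 = -0.142857.
Step 4: Under H0, t = rho * sqrt((n-2)/(1-rho^2)) = -0.2887 ~ t(4).
Step 5: Two-sided p-value from the t-distribution with 4 df = 0.787172.
Step 6: alpha = 0.05. fail to reject H0.

rho = -0.1429, p = 0.787172, fail to reject H0 at alpha = 0.05.


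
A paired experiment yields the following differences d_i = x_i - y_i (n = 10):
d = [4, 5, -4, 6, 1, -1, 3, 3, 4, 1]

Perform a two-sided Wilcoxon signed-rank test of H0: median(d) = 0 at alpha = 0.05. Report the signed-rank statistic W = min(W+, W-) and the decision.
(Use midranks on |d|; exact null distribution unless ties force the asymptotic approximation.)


Step 1: Drop any zero differences (none here) and take |d_i|.
|d| = [4, 5, 4, 6, 1, 1, 3, 3, 4, 1]
Step 2: Midrank |d_i| (ties get averaged ranks).
ranks: |4|->7, |5|->9, |4|->7, |6|->10, |1|->2, |1|->2, |3|->4.5, |3|->4.5, |4|->7, |1|->2
Step 3: Attach original signs; sum ranks with positive sign and with negative sign.
W+ = 7 + 9 + 10 + 2 + 4.5 + 4.5 + 7 + 2 = 46
W- = 7 + 2 = 9
(Check: W+ + W- = 55 should equal n(n+1)/2 = 55.)
Step 4: Test statistic W = min(W+, W-) = 9.
Step 5: Ties in |d|, so use the tie-corrected normal approximation.
        E[W] = n(n+1)/4 = 10*11/4 = 27.5.
        Tie groups: |d|=1 (t=3), |d|=3 (t=2), |d|=4 (t=3); sum(t^3 - t) = 54.
        Var[W] = n(n+1)(2n+1)/24 - sum(t^3-t)/48 = 2310/24 - 54/48 = 95.125.
        z = (W - E[W]) / sqrt(Var[W]) = (9 - 27.5) / 9.7532 = -1.8968.
        Two-sided p = 2*Phi(z) = 0.057853.
Step 6: alpha = 0.05. fail to reject H0.

W+ = 46, W- = 9, W = min = 9, p = 0.057853, fail to reject H0.


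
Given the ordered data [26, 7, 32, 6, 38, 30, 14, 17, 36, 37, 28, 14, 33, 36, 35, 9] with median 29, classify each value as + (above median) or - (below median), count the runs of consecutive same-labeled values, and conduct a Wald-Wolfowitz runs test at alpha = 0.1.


Step 1: Compute median = 29; label A = above, B = below.
Labels in order: BBABAABBAABBAAAB  (n_A = 8, n_B = 8)
Step 2: Count runs R = 9.
Step 3: Under H0 (random ordering), E[R] = 2*n_A*n_B/(n_A+n_B) + 1 = 2*8*8/16 + 1 = 9.0000.
        Var[R] = 2*n_A*n_B*(2*n_A*n_B - n_A - n_B) / ((n_A+n_B)^2 * (n_A+n_B-1)) = 14336/3840 = 3.7333.
        SD[R] = 1.9322.
Step 4: R = E[R], so z = 0 with no continuity correction.
Step 5: Two-sided p-value via normal approximation = 2*(1 - Phi(|z|)) = 1.000000.
Step 6: alpha = 0.1. fail to reject H0.

R = 9, z = 0.0000, p = 1.000000, fail to reject H0.


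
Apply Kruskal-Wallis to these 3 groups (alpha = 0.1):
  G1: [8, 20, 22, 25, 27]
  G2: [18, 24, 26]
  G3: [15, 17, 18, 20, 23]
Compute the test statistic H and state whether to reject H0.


Step 1: Combine all N = 13 observations and assign midranks.
sorted (value, group, rank): (8,G1,1), (15,G3,2), (17,G3,3), (18,G2,4.5), (18,G3,4.5), (20,G1,6.5), (20,G3,6.5), (22,G1,8), (23,G3,9), (24,G2,10), (25,G1,11), (26,G2,12), (27,G1,13)
Step 2: Sum ranks within each group.
R_1 = 39.5 (n_1 = 5)
R_2 = 26.5 (n_2 = 3)
R_3 = 25 (n_3 = 5)
Step 3: H = 12/(N(N+1)) * sum(R_i^2/n_i) - 3(N+1)
     = 12/(13*14) * (39.5^2/5 + 26.5^2/3 + 25^2/5) - 3*14
     = 0.065934 * 671.133 - 42
     = 2.250549.
Step 4: Ties present; correction factor C = 1 - 12/(13^3 - 13) = 0.994505. Corrected H = 2.250549 / 0.994505 = 2.262983.
Step 5: Under H0, H ~ chi^2(2); p-value = 0.322552.
Step 6: alpha = 0.1. fail to reject H0.

H = 2.2630, df = 2, p = 0.322552, fail to reject H0.
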